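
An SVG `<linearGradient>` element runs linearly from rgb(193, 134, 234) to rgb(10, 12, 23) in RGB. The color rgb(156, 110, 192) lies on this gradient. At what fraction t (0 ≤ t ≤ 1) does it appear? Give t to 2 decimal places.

Invert the lerp on the B channel (largest span, 211): t = (192 − 234) / (23 − 234) = -42/-211 = 0.19905.
Check on R: (156 − 193)/(10 − 193) = 0.2022 ✓

0.20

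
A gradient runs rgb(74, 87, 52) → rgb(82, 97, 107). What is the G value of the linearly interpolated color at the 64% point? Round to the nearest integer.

G = 87 + 0.64 × (97 − 87) = 93.4 → 93

93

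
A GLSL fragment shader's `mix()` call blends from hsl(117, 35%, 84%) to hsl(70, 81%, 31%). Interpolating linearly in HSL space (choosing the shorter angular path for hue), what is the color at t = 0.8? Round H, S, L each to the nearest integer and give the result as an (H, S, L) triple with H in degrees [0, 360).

Hue arc: Δh = 70 − 117 = -47° (|Δh| ≤ 180, already the shorter path).
H = 117 + 0.8 × (-47) = 79.4 → 79°
S = 35 + 0.8 × (81 − 35) = 71.8 → 72%
L = 84 + 0.8 × (31 − 84) = 41.6 → 42%

(79, 72, 42)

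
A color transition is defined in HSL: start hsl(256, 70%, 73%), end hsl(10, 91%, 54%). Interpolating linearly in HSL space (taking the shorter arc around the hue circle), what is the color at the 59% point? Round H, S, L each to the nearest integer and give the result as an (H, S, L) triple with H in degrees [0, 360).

(323, 82, 62)

Hue: 10 − 256 = -246°, but |-246| > 180 so the shorter arc goes the other way: Δh = -246 + 360 = 114°.
H = 256 + 0.59 × (114) = 323.26 → 323°
S = 70 + 0.59 × (91 − 70) = 82.39 → 82%
L = 73 + 0.59 × (54 − 73) = 61.79 → 62%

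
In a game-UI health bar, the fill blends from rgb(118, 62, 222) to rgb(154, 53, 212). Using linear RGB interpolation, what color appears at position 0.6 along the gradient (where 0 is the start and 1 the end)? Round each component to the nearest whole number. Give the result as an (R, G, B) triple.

R = 118 + 0.6 × (154 − 118) = 118 + 0.6 × 36 = 139.6 → 140
G = 62 + 0.6 × (53 − 62) = 62 + 0.6 × -9 = 56.6 → 57
B = 222 + 0.6 × (212 − 222) = 222 + 0.6 × -10 = 216 → 216

(140, 57, 216)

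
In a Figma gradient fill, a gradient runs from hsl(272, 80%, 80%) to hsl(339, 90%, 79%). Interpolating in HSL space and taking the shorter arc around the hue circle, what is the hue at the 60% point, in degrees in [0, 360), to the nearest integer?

312

Hue arc: Δh = 339 − 272 = 67° (|Δh| ≤ 180, already the shorter path).
H = 272 + 0.6 × (67) = 312.2 → 312°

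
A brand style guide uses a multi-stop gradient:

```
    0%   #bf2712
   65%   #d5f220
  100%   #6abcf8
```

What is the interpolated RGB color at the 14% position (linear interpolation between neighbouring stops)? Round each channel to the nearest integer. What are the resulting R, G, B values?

14% lies between the 0% and 65% stops, so the local fraction is t = (14 − 0)/(65 − 0) = 14/65 ≈ 0.2154.
#bf2712 → (191, 39, 18); #d5f220 → (213, 242, 32).
R = 191 + 0.2154 × (213 − 191) = 195.739 → 196
G = 39 + 0.2154 × (242 − 39) = 82.726 → 83
B = 18 + 0.2154 × (32 − 18) = 21.016 → 21

(196, 83, 21)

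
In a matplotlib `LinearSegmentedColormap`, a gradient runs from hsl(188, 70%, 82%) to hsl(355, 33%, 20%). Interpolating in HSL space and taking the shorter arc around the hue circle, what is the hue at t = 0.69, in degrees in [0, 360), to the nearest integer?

303

Hue arc: Δh = 355 − 188 = 167° (|Δh| ≤ 180, already the shorter path).
H = 188 + 0.69 × (167) = 303.23 → 303°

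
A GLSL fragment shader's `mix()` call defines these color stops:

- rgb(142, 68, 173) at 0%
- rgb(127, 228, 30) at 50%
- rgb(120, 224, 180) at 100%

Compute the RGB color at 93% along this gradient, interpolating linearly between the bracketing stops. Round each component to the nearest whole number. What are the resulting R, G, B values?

(121, 225, 159)

93% lies between the 50% and 100% stops, so the local fraction is t = (93 − 50)/(100 − 50) = 43/50 ≈ 0.86.
R = 127 + 0.86 × (120 − 127) = 120.98 → 121
G = 228 + 0.86 × (224 − 228) = 224.56 → 225
B = 30 + 0.86 × (180 − 30) = 159 → 159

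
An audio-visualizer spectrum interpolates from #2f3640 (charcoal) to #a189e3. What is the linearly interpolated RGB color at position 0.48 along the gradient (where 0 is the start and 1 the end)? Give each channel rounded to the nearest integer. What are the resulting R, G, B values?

(102, 94, 142)

#2f3640 → (47, 54, 64); #a189e3 → (161, 137, 227).
R = 47 + 0.48 × (161 − 47) = 47 + 0.48 × 114 = 101.72 → 102
G = 54 + 0.48 × (137 − 54) = 54 + 0.48 × 83 = 93.84 → 94
B = 64 + 0.48 × (227 − 64) = 64 + 0.48 × 163 = 142.24 → 142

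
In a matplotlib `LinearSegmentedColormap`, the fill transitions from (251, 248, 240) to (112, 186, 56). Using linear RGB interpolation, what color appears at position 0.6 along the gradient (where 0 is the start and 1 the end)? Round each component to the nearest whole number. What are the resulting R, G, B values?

R = 251 + 0.6 × (112 − 251) = 251 + 0.6 × -139 = 167.6 → 168
G = 248 + 0.6 × (186 − 248) = 248 + 0.6 × -62 = 210.8 → 211
B = 240 + 0.6 × (56 − 240) = 240 + 0.6 × -184 = 129.6 → 130
So the blended color is (168, 211, 130), about #a8d382.

(168, 211, 130)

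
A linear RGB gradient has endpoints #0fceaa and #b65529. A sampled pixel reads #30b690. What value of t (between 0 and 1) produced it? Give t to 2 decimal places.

Invert the lerp on the R channel (largest span, 167): t = (48 − 15) / (182 − 15) = 33/167 = 0.1976.
Check on G: (182 − 206)/(85 − 206) = 0.1983 ✓

0.20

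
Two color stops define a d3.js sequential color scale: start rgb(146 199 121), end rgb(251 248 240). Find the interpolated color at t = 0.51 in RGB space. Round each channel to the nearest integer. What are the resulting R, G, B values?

(200, 224, 182)

R = 146 + 0.51 × (251 − 146) = 146 + 0.51 × 105 = 199.55 → 200
G = 199 + 0.51 × (248 − 199) = 199 + 0.51 × 49 = 223.99 → 224
B = 121 + 0.51 × (240 − 121) = 121 + 0.51 × 119 = 181.69 → 182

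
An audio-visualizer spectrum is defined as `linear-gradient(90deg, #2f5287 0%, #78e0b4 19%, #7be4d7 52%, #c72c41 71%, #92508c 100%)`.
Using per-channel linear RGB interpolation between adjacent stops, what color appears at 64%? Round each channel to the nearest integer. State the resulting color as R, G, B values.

(171, 112, 120)

64% lies between the 52% and 71% stops, so the local fraction is t = (64 − 52)/(71 − 52) = 12/19 ≈ 0.6316.
#7be4d7 → (123, 228, 215); #c72c41 → (199, 44, 65).
R = 123 + 0.6316 × (199 − 123) = 171.002 → 171
G = 228 + 0.6316 × (44 − 228) = 111.786 → 112
B = 215 + 0.6316 × (65 − 215) = 120.26 → 120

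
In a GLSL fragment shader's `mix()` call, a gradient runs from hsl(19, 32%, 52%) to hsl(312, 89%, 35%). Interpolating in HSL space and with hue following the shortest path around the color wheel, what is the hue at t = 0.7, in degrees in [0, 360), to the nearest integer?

332

Hue: 312 − 19 = 293°, but |293| > 180 so the shorter arc goes the other way: Δh = 293 − 360 = -67°.
H = 19 + 0.7 × (-67) = -27.9 → -28 → -28 mod 360 = 332°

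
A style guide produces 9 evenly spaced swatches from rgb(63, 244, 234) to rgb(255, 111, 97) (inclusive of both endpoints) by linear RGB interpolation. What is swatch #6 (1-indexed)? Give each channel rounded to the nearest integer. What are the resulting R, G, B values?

With 9 swatches and endpoints inclusive, swatch 6 sits at t = (6 − 1)/(9 − 1) = 5/8 ≈ 0.625.
R = 63 + 0.625 × (255 − 63) = 183 → 183
G = 244 + 0.625 × (111 − 244) = 160.875 → 161
B = 234 + 0.625 × (97 − 234) = 148.375 → 148

(183, 161, 148)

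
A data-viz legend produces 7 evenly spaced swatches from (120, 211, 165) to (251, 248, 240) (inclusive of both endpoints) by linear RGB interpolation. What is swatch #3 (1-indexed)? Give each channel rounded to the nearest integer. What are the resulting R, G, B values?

(164, 223, 190)

With 7 swatches and endpoints inclusive, swatch 3 sits at t = (3 − 1)/(7 − 1) = 2/6 ≈ 0.3333.
R = 120 + 0.3333 × (251 − 120) = 163.662 → 164
G = 211 + 0.3333 × (248 − 211) = 223.332 → 223
B = 165 + 0.3333 × (240 − 165) = 189.998 → 190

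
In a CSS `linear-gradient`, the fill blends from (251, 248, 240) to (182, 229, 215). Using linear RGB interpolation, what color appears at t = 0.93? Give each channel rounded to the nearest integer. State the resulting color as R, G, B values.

(187, 230, 217)

R = 251 + 0.93 × (182 − 251) = 251 + 0.93 × -69 = 186.83 → 187
G = 248 + 0.93 × (229 − 248) = 248 + 0.93 × -19 = 230.33 → 230
B = 240 + 0.93 × (215 − 240) = 240 + 0.93 × -25 = 216.75 → 217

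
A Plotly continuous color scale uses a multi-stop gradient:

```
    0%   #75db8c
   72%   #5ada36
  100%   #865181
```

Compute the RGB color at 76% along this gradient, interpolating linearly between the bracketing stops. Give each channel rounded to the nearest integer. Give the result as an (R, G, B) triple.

76% lies between the 72% and 100% stops, so the local fraction is t = (76 − 72)/(100 − 72) = 4/28 ≈ 0.1429.
#5ada36 → (90, 218, 54); #865181 → (134, 81, 129).
R = 90 + 0.1429 × (134 − 90) = 96.288 → 96
G = 218 + 0.1429 × (81 − 218) = 198.423 → 198
B = 54 + 0.1429 × (129 − 54) = 64.718 → 65

(96, 198, 65)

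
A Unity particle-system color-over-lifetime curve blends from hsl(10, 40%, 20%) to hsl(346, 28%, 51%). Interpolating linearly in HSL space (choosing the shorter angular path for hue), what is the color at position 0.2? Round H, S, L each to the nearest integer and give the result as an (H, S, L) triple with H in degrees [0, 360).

Hue: 346 − 10 = 336°, but |336| > 180 so the shorter arc goes the other way: Δh = 336 − 360 = -24°.
H = 10 + 0.2 × (-24) = 5.2 → 5°
S = 40 + 0.2 × (28 − 40) = 37.6 → 38%
L = 20 + 0.2 × (51 − 20) = 26.2 → 26%

(5, 38, 26)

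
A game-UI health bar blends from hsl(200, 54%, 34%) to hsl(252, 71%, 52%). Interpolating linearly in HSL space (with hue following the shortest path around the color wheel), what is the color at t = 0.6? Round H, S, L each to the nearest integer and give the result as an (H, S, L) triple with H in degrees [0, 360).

Hue arc: Δh = 252 − 200 = 52° (|Δh| ≤ 180, already the shorter path).
H = 200 + 0.6 × (52) = 231.2 → 231°
S = 54 + 0.6 × (71 − 54) = 64.2 → 64%
L = 34 + 0.6 × (52 − 34) = 44.8 → 45%

(231, 64, 45)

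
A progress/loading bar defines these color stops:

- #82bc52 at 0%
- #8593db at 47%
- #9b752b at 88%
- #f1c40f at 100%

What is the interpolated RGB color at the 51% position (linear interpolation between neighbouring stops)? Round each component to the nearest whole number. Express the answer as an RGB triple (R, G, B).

(135, 144, 202)

51% lies between the 47% and 88% stops, so the local fraction is t = (51 − 47)/(88 − 47) = 4/41 ≈ 0.0976.
#8593db → (133, 147, 219); #9b752b → (155, 117, 43).
R = 133 + 0.0976 × (155 − 133) = 135.147 → 135
G = 147 + 0.0976 × (117 − 147) = 144.072 → 144
B = 219 + 0.0976 × (43 − 219) = 201.822 → 202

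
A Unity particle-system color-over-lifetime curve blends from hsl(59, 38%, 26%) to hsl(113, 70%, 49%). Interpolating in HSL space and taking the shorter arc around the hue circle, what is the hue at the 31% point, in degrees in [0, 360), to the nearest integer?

76

Hue arc: Δh = 113 − 59 = 54° (|Δh| ≤ 180, already the shorter path).
H = 59 + 0.31 × (54) = 75.74 → 76°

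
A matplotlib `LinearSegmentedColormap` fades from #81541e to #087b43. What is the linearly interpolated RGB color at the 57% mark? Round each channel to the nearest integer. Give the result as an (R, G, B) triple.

#81541e → (129, 84, 30); #087b43 → (8, 123, 67).
57% corresponds to t = 0.57.
R = 129 + 0.57 × (8 − 129) = 129 + 0.57 × -121 = 60.03 → 60
G = 84 + 0.57 × (123 − 84) = 84 + 0.57 × 39 = 106.23 → 106
B = 30 + 0.57 × (67 − 30) = 30 + 0.57 × 37 = 51.09 → 51
So the blended color is (60, 106, 51), about #3c6a33.

(60, 106, 51)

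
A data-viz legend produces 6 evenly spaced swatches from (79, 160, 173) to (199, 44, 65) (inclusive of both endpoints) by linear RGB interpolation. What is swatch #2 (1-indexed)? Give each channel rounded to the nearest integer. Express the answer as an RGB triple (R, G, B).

(103, 137, 151)

With 6 swatches and endpoints inclusive, swatch 2 sits at t = (2 − 1)/(6 − 1) = 1/5 ≈ 0.2.
R = 79 + 0.2 × (199 − 79) = 103 → 103
G = 160 + 0.2 × (44 − 160) = 136.8 → 137
B = 173 + 0.2 × (65 − 173) = 151.4 → 151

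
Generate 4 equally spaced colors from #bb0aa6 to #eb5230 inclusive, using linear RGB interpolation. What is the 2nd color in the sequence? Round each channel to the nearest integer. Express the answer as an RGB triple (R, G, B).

With 4 swatches and endpoints inclusive, swatch 2 sits at t = (2 − 1)/(4 − 1) = 1/3 ≈ 0.3333.
#bb0aa6 → (187, 10, 166); #eb5230 → (235, 82, 48).
R = 187 + 0.3333 × (235 − 187) = 202.998 → 203
G = 10 + 0.3333 × (82 − 10) = 33.998 → 34
B = 166 + 0.3333 × (48 − 166) = 126.671 → 127

(203, 34, 127)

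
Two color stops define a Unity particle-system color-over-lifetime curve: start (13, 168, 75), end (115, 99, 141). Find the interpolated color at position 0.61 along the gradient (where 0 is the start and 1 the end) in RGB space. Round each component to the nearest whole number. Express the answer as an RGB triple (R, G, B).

R = 13 + 0.61 × (115 − 13) = 13 + 0.61 × 102 = 75.22 → 75
G = 168 + 0.61 × (99 − 168) = 168 + 0.61 × -69 = 125.91 → 126
B = 75 + 0.61 × (141 − 75) = 75 + 0.61 × 66 = 115.26 → 115

(75, 126, 115)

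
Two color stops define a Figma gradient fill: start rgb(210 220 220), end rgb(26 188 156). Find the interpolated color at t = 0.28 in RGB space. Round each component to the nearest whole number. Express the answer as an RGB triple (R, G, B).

R = 210 + 0.28 × (26 − 210) = 210 + 0.28 × -184 = 158.48 → 158
G = 220 + 0.28 × (188 − 220) = 220 + 0.28 × -32 = 211.04 → 211
B = 220 + 0.28 × (156 − 220) = 220 + 0.28 × -64 = 202.08 → 202

(158, 211, 202)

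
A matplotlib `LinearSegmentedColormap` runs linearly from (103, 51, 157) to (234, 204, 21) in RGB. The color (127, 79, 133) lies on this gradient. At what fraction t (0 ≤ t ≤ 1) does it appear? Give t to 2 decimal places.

0.18

Invert the lerp on the G channel (largest span, 153): t = (79 − 51) / (204 − 51) = 28/153 = 0.18301.
Check on R: (127 − 103)/(234 − 103) = 0.1832 ✓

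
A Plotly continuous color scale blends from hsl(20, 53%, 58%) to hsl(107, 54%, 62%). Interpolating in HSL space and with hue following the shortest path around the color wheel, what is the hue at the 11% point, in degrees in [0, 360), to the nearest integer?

Hue arc: Δh = 107 − 20 = 87° (|Δh| ≤ 180, already the shorter path).
H = 20 + 0.11 × (87) = 29.57 → 30°

30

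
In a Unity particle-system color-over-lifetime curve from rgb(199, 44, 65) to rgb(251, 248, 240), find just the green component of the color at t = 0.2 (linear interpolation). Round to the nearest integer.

G = 44 + 0.2 × (248 − 44) = 84.8 → 85

85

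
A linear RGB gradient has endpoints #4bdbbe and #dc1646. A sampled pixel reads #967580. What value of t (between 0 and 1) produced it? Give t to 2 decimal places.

Invert the lerp on the G channel (largest span, 197): t = (117 − 219) / (22 − 219) = -102/-197 = 0.51777.
Check on R: (150 − 75)/(220 − 75) = 0.5172 ✓

0.52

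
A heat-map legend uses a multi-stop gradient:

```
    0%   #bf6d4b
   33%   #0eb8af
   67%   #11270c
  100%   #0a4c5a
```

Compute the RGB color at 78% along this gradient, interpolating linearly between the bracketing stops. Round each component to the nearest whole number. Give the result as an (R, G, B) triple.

(15, 51, 38)

78% lies between the 67% and 100% stops, so the local fraction is t = (78 − 67)/(100 − 67) = 11/33 ≈ 0.3333.
#11270c → (17, 39, 12); #0a4c5a → (10, 76, 90).
R = 17 + 0.3333 × (10 − 17) = 14.667 → 15
G = 39 + 0.3333 × (76 − 39) = 51.332 → 51
B = 12 + 0.3333 × (90 − 12) = 37.997 → 38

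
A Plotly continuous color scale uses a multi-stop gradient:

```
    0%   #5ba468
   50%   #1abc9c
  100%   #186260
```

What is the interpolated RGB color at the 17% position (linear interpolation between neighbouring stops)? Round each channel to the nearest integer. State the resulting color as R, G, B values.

(69, 172, 122)

17% lies between the 0% and 50% stops, so the local fraction is t = (17 − 0)/(50 − 0) = 17/50 ≈ 0.34.
#5ba468 → (91, 164, 104); #1abc9c → (26, 188, 156).
R = 91 + 0.34 × (26 − 91) = 68.9 → 69
G = 164 + 0.34 × (188 − 164) = 172.16 → 172
B = 104 + 0.34 × (156 − 104) = 121.68 → 122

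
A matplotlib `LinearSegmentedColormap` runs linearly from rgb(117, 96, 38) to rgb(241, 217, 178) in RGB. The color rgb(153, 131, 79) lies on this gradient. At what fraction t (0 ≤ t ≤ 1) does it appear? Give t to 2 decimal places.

0.29

Invert the lerp on the B channel (largest span, 140): t = (79 − 38) / (178 − 38) = 41/140 = 0.29286.
Check on R: (153 − 117)/(241 − 117) = 0.2903 ✓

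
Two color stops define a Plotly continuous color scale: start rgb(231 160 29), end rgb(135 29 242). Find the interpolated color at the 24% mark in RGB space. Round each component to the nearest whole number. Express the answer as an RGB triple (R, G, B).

(208, 129, 80)

24% corresponds to t = 0.24.
R = 231 + 0.24 × (135 − 231) = 231 + 0.24 × -96 = 207.96 → 208
G = 160 + 0.24 × (29 − 160) = 160 + 0.24 × -131 = 128.56 → 129
B = 29 + 0.24 × (242 − 29) = 29 + 0.24 × 213 = 80.12 → 80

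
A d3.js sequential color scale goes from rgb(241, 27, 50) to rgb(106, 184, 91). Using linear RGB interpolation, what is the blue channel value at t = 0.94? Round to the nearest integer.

B = 50 + 0.94 × (91 − 50) = 88.54 → 89

89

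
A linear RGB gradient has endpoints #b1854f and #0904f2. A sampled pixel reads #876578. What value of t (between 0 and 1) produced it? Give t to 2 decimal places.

0.25

Invert the lerp on the R channel (largest span, 168): t = (135 − 177) / (9 − 177) = -42/-168 = 0.25.
Check on G: (101 − 133)/(4 − 133) = 0.2481 ✓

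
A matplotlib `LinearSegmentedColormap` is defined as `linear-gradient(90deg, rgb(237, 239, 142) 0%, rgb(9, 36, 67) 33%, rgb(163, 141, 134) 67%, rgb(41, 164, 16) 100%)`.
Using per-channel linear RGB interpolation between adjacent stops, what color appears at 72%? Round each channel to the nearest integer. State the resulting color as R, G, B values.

72% lies between the 67% and 100% stops, so the local fraction is t = (72 − 67)/(100 − 67) = 5/33 ≈ 0.1515.
R = 163 + 0.1515 × (41 − 163) = 144.517 → 145
G = 141 + 0.1515 × (164 − 141) = 144.484 → 144
B = 134 + 0.1515 × (16 − 134) = 116.123 → 116

(145, 144, 116)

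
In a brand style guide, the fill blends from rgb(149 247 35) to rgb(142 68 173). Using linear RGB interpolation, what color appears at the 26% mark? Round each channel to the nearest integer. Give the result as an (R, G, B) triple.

(147, 200, 71)

26% corresponds to t = 0.26.
R = 149 + 0.26 × (142 − 149) = 149 + 0.26 × -7 = 147.18 → 147
G = 247 + 0.26 × (68 − 247) = 247 + 0.26 × -179 = 200.46 → 200
B = 35 + 0.26 × (173 − 35) = 35 + 0.26 × 138 = 70.88 → 71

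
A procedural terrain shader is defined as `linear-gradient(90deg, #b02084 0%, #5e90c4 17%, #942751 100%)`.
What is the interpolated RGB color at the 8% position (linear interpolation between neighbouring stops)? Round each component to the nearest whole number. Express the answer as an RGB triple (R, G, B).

(137, 85, 162)

8% lies between the 0% and 17% stops, so the local fraction is t = (8 − 0)/(17 − 0) = 8/17 ≈ 0.4706.
#b02084 → (176, 32, 132); #5e90c4 → (94, 144, 196).
R = 176 + 0.4706 × (94 − 176) = 137.411 → 137
G = 32 + 0.4706 × (144 − 32) = 84.707 → 85
B = 132 + 0.4706 × (196 − 132) = 162.118 → 162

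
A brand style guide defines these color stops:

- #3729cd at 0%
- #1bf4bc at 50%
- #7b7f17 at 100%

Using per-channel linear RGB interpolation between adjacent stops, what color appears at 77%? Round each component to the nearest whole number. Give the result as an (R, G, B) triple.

(79, 181, 99)

77% lies between the 50% and 100% stops, so the local fraction is t = (77 − 50)/(100 − 50) = 27/50 ≈ 0.54.
#1bf4bc → (27, 244, 188); #7b7f17 → (123, 127, 23).
R = 27 + 0.54 × (123 − 27) = 78.84 → 79
G = 244 + 0.54 × (127 − 244) = 180.82 → 181
B = 188 + 0.54 × (23 − 188) = 98.9 → 99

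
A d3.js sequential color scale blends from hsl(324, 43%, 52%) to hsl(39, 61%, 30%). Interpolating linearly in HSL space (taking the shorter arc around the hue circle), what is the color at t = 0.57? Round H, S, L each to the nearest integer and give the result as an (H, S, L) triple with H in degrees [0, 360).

Hue: 39 − 324 = -285°, but |-285| > 180 so the shorter arc goes the other way: Δh = -285 + 360 = 75°.
H = 324 + 0.57 × (75) = 366.75 → 367 → 367 mod 360 = 7°
S = 43 + 0.57 × (61 − 43) = 53.26 → 53%
L = 52 + 0.57 × (30 − 52) = 39.46 → 39%

(7, 53, 39)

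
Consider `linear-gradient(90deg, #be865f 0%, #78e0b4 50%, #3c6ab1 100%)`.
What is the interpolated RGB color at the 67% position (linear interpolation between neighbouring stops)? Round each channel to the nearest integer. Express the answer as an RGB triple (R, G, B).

67% lies between the 50% and 100% stops, so the local fraction is t = (67 − 50)/(100 − 50) = 17/50 ≈ 0.34.
#78e0b4 → (120, 224, 180); #3c6ab1 → (60, 106, 177).
R = 120 + 0.34 × (60 − 120) = 99.6 → 100
G = 224 + 0.34 × (106 − 224) = 183.88 → 184
B = 180 + 0.34 × (177 − 180) = 178.98 → 179

(100, 184, 179)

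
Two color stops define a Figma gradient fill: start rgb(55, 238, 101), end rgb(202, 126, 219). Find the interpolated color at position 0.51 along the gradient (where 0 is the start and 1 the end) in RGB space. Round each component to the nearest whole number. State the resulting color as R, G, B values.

(130, 181, 161)

R = 55 + 0.51 × (202 − 55) = 55 + 0.51 × 147 = 129.97 → 130
G = 238 + 0.51 × (126 − 238) = 238 + 0.51 × -112 = 180.88 → 181
B = 101 + 0.51 × (219 − 101) = 101 + 0.51 × 118 = 161.18 → 161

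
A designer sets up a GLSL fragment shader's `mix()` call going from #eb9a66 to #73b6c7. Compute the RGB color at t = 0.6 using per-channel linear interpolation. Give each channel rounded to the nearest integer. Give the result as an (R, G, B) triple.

#eb9a66 → (235, 154, 102); #73b6c7 → (115, 182, 199).
R = 235 + 0.6 × (115 − 235) = 235 + 0.6 × -120 = 163 → 163
G = 154 + 0.6 × (182 − 154) = 154 + 0.6 × 28 = 170.8 → 171
B = 102 + 0.6 × (199 − 102) = 102 + 0.6 × 97 = 160.2 → 160

(163, 171, 160)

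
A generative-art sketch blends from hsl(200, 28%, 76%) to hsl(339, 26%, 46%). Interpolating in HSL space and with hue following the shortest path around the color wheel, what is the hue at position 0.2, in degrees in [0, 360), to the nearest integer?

Hue arc: Δh = 339 − 200 = 139° (|Δh| ≤ 180, already the shorter path).
H = 200 + 0.2 × (139) = 227.8 → 228°

228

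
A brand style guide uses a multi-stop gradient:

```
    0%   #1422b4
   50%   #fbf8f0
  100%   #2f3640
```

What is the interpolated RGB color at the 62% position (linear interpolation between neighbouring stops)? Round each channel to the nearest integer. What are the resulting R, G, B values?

62% lies between the 50% and 100% stops, so the local fraction is t = (62 − 50)/(100 − 50) = 12/50 ≈ 0.24.
#fbf8f0 → (251, 248, 240); #2f3640 → (47, 54, 64).
R = 251 + 0.24 × (47 − 251) = 202.04 → 202
G = 248 + 0.24 × (54 − 248) = 201.44 → 201
B = 240 + 0.24 × (64 − 240) = 197.76 → 198

(202, 201, 198)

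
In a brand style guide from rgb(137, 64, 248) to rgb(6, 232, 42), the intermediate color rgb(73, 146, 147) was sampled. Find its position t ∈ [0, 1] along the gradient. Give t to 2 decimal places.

Invert the lerp on the B channel (largest span, 206): t = (147 − 248) / (42 − 248) = -101/-206 = 0.49029.
Check on R: (73 − 137)/(6 − 137) = 0.4885 ✓

0.49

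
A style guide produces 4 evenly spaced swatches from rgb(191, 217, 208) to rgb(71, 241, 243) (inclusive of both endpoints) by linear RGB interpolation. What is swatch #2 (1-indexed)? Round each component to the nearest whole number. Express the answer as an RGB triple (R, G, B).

With 4 swatches and endpoints inclusive, swatch 2 sits at t = (2 − 1)/(4 − 1) = 1/3 ≈ 0.3333.
R = 191 + 0.3333 × (71 − 191) = 151.004 → 151
G = 217 + 0.3333 × (241 − 217) = 224.999 → 225
B = 208 + 0.3333 × (243 − 208) = 219.666 → 220

(151, 225, 220)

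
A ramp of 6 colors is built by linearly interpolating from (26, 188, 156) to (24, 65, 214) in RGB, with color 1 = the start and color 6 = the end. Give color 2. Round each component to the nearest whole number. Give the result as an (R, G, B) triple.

With 6 swatches and endpoints inclusive, swatch 2 sits at t = (2 − 1)/(6 − 1) = 1/5 ≈ 0.2.
R = 26 + 0.2 × (24 − 26) = 25.6 → 26
G = 188 + 0.2 × (65 − 188) = 163.4 → 163
B = 156 + 0.2 × (214 − 156) = 167.6 → 168

(26, 163, 168)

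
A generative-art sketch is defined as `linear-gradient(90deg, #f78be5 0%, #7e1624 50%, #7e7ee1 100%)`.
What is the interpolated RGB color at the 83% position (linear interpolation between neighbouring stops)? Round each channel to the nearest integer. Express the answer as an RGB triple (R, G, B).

83% lies between the 50% and 100% stops, so the local fraction is t = (83 − 50)/(100 − 50) = 33/50 ≈ 0.66.
#7e1624 → (126, 22, 36); #7e7ee1 → (126, 126, 225).
R = 126 + 0.66 × (126 − 126) = 126 → 126
G = 22 + 0.66 × (126 − 22) = 90.64 → 91
B = 36 + 0.66 × (225 − 36) = 160.74 → 161

(126, 91, 161)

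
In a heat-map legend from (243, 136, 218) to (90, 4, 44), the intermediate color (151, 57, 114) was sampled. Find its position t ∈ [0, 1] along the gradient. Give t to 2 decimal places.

0.60

Invert the lerp on the B channel (largest span, 174): t = (114 − 218) / (44 − 218) = -104/-174 = 0.5977.
Check on R: (151 − 243)/(90 − 243) = 0.6013 ✓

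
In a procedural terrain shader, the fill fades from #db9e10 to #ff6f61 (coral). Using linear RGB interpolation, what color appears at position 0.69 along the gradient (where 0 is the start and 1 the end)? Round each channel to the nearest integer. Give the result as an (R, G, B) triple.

(244, 126, 72)

#db9e10 → (219, 158, 16); #ff6f61 → (255, 111, 97).
R = 219 + 0.69 × (255 − 219) = 219 + 0.69 × 36 = 243.84 → 244
G = 158 + 0.69 × (111 − 158) = 158 + 0.69 × -47 = 125.57 → 126
B = 16 + 0.69 × (97 − 16) = 16 + 0.69 × 81 = 71.89 → 72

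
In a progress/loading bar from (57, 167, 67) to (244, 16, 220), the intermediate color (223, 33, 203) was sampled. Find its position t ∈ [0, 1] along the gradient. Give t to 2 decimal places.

Invert the lerp on the R channel (largest span, 187): t = (223 − 57) / (244 − 57) = 166/187 = 0.8877.
Check on G: (33 − 167)/(16 − 167) = 0.8874 ✓

0.89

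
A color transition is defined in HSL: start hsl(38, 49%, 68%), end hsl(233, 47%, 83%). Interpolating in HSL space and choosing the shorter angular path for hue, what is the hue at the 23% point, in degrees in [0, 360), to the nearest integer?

Hue: 233 − 38 = 195°, but |195| > 180 so the shorter arc goes the other way: Δh = 195 − 360 = -165°.
H = 38 + 0.23 × (-165) = 0.05 → 0°

0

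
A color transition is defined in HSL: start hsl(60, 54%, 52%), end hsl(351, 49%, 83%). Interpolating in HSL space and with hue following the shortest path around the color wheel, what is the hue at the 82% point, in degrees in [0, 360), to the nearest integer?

3

Hue: 351 − 60 = 291°, but |291| > 180 so the shorter arc goes the other way: Δh = 291 − 360 = -69°.
H = 60 + 0.82 × (-69) = 3.42 → 3°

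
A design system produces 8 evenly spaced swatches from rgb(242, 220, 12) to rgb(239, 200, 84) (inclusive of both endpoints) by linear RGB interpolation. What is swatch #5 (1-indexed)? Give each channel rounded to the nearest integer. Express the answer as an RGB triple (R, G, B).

With 8 swatches and endpoints inclusive, swatch 5 sits at t = (5 − 1)/(8 − 1) = 4/7 ≈ 0.5714.
R = 242 + 0.5714 × (239 − 242) = 240.286 → 240
G = 220 + 0.5714 × (200 − 220) = 208.572 → 209
B = 12 + 0.5714 × (84 − 12) = 53.141 → 53

(240, 209, 53)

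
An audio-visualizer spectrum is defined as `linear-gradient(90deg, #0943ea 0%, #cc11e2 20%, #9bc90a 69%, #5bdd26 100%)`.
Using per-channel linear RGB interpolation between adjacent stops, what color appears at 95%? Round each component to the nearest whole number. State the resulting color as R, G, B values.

95% lies between the 69% and 100% stops, so the local fraction is t = (95 − 69)/(100 − 69) = 26/31 ≈ 0.8387.
#9bc90a → (155, 201, 10); #5bdd26 → (91, 221, 38).
R = 155 + 0.8387 × (91 − 155) = 101.323 → 101
G = 201 + 0.8387 × (221 − 201) = 217.774 → 218
B = 10 + 0.8387 × (38 − 10) = 33.484 → 33

(101, 218, 33)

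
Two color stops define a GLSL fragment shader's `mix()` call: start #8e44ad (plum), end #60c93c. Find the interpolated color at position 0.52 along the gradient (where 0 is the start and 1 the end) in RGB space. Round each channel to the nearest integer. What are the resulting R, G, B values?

#8e44ad → (142, 68, 173); #60c93c → (96, 201, 60).
R = 142 + 0.52 × (96 − 142) = 142 + 0.52 × -46 = 118.08 → 118
G = 68 + 0.52 × (201 − 68) = 68 + 0.52 × 133 = 137.16 → 137
B = 173 + 0.52 × (60 − 173) = 173 + 0.52 × -113 = 114.24 → 114
So the blended color is (118, 137, 114), about #768972.

(118, 137, 114)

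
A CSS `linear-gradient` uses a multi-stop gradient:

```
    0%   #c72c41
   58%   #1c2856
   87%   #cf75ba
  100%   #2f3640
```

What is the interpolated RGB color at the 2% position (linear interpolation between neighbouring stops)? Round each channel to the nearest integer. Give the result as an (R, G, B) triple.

2% lies between the 0% and 58% stops, so the local fraction is t = (2 − 0)/(58 − 0) = 2/58 ≈ 0.0345.
#c72c41 → (199, 44, 65); #1c2856 → (28, 40, 86).
R = 199 + 0.0345 × (28 − 199) = 193.101 → 193
G = 44 + 0.0345 × (40 − 44) = 43.862 → 44
B = 65 + 0.0345 × (86 − 65) = 65.725 → 66

(193, 44, 66)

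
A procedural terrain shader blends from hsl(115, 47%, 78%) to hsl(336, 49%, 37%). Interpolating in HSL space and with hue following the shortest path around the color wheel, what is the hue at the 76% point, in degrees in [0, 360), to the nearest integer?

Hue: 336 − 115 = 221°, but |221| > 180 so the shorter arc goes the other way: Δh = 221 − 360 = -139°.
H = 115 + 0.76 × (-139) = 9.36 → 9°

9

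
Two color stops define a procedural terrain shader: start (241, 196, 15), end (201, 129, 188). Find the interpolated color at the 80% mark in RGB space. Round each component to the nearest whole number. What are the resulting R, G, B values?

80% corresponds to t = 0.8.
R = 241 + 0.8 × (201 − 241) = 241 + 0.8 × -40 = 209 → 209
G = 196 + 0.8 × (129 − 196) = 196 + 0.8 × -67 = 142.4 → 142
B = 15 + 0.8 × (188 − 15) = 15 + 0.8 × 173 = 153.4 → 153

(209, 142, 153)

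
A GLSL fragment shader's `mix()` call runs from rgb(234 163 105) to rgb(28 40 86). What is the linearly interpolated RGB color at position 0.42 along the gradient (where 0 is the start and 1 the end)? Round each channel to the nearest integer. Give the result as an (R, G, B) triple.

R = 234 + 0.42 × (28 − 234) = 234 + 0.42 × -206 = 147.48 → 147
G = 163 + 0.42 × (40 − 163) = 163 + 0.42 × -123 = 111.34 → 111
B = 105 + 0.42 × (86 − 105) = 105 + 0.42 × -19 = 97.02 → 97

(147, 111, 97)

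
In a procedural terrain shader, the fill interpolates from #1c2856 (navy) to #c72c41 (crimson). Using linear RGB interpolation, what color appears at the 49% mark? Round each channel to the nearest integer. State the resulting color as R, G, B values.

(112, 42, 76)

#1c2856 → (28, 40, 86); #c72c41 → (199, 44, 65).
49% corresponds to t = 0.49.
R = 28 + 0.49 × (199 − 28) = 28 + 0.49 × 171 = 111.79 → 112
G = 40 + 0.49 × (44 − 40) = 40 + 0.49 × 4 = 41.96 → 42
B = 86 + 0.49 × (65 − 86) = 86 + 0.49 × -21 = 75.71 → 76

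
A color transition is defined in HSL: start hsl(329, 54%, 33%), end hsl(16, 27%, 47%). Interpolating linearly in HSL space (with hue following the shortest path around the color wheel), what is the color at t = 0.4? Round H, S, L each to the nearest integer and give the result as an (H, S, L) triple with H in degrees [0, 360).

Hue: 16 − 329 = -313°, but |-313| > 180 so the shorter arc goes the other way: Δh = -313 + 360 = 47°.
H = 329 + 0.4 × (47) = 347.8 → 348°
S = 54 + 0.4 × (27 − 54) = 43.2 → 43%
L = 33 + 0.4 × (47 − 33) = 38.6 → 39%

(348, 43, 39)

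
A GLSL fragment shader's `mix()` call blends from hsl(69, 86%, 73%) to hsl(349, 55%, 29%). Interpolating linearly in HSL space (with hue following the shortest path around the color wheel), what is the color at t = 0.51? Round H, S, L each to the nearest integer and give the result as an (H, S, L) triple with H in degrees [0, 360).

(28, 70, 51)

Hue: 349 − 69 = 280°, but |280| > 180 so the shorter arc goes the other way: Δh = 280 − 360 = -80°.
H = 69 + 0.51 × (-80) = 28.2 → 28°
S = 86 + 0.51 × (55 − 86) = 70.19 → 70%
L = 73 + 0.51 × (29 − 73) = 50.56 → 51%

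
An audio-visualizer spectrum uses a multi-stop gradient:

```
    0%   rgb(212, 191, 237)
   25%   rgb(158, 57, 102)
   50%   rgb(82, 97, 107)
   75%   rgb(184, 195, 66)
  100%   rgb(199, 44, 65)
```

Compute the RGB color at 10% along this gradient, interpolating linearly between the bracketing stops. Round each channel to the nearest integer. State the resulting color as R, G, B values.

(190, 137, 183)

10% lies between the 0% and 25% stops, so the local fraction is t = (10 − 0)/(25 − 0) = 10/25 ≈ 0.4.
R = 212 + 0.4 × (158 − 212) = 190.4 → 190
G = 191 + 0.4 × (57 − 191) = 137.4 → 137
B = 237 + 0.4 × (102 − 237) = 183 → 183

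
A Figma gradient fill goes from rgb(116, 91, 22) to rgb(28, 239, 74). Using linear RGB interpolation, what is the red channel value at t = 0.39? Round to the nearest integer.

82

R = 116 + 0.39 × (28 − 116) = 81.68 → 82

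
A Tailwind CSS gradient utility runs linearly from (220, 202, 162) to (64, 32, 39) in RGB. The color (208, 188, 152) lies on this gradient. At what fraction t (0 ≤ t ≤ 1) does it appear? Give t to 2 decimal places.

0.08

Invert the lerp on the G channel (largest span, 170): t = (188 − 202) / (32 − 202) = -14/-170 = 0.082353.
Check on R: (208 − 220)/(64 − 220) = 0.07692 ✓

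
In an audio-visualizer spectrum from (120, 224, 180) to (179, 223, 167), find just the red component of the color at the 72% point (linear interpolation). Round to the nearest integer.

R = 120 + 0.72 × (179 − 120) = 162.48 → 162

162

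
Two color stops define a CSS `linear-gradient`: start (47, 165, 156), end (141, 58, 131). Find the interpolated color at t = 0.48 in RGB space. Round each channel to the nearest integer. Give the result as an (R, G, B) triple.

R = 47 + 0.48 × (141 − 47) = 47 + 0.48 × 94 = 92.12 → 92
G = 165 + 0.48 × (58 − 165) = 165 + 0.48 × -107 = 113.64 → 114
B = 156 + 0.48 × (131 − 156) = 156 + 0.48 × -25 = 144 → 144

(92, 114, 144)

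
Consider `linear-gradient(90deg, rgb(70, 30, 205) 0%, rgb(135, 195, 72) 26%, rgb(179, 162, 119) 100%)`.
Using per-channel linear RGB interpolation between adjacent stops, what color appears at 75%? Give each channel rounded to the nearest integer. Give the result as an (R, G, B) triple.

75% lies between the 26% and 100% stops, so the local fraction is t = (75 − 26)/(100 − 26) = 49/74 ≈ 0.6622.
R = 135 + 0.6622 × (179 − 135) = 164.137 → 164
G = 195 + 0.6622 × (162 − 195) = 173.147 → 173
B = 72 + 0.6622 × (119 − 72) = 103.123 → 103

(164, 173, 103)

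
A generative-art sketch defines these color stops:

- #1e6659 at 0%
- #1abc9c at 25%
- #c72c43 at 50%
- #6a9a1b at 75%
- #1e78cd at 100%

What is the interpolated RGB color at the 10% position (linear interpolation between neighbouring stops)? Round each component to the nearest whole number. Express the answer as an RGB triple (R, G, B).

(28, 136, 116)

10% lies between the 0% and 25% stops, so the local fraction is t = (10 − 0)/(25 − 0) = 10/25 ≈ 0.4.
#1e6659 → (30, 102, 89); #1abc9c → (26, 188, 156).
R = 30 + 0.4 × (26 − 30) = 28.4 → 28
G = 102 + 0.4 × (188 − 102) = 136.4 → 136
B = 89 + 0.4 × (156 − 89) = 115.8 → 116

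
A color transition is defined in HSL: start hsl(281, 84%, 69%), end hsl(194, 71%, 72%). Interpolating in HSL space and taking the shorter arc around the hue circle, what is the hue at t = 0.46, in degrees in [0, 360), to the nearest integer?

241

Hue arc: Δh = 194 − 281 = -87° (|Δh| ≤ 180, already the shorter path).
H = 281 + 0.46 × (-87) = 240.98 → 241°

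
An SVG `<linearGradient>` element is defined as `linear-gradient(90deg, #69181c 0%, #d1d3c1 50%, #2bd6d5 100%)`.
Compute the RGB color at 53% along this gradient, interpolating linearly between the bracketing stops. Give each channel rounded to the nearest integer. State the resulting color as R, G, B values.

53% lies between the 50% and 100% stops, so the local fraction is t = (53 − 50)/(100 − 50) = 3/50 ≈ 0.06.
#d1d3c1 → (209, 211, 193); #2bd6d5 → (43, 214, 213).
R = 209 + 0.06 × (43 − 209) = 199.04 → 199
G = 211 + 0.06 × (214 − 211) = 211.18 → 211
B = 193 + 0.06 × (213 − 193) = 194.2 → 194

(199, 211, 194)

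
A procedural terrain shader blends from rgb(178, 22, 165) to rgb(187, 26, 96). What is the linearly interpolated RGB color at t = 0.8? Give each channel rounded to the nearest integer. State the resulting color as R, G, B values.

R = 178 + 0.8 × (187 − 178) = 178 + 0.8 × 9 = 185.2 → 185
G = 22 + 0.8 × (26 − 22) = 22 + 0.8 × 4 = 25.2 → 25
B = 165 + 0.8 × (96 − 165) = 165 + 0.8 × -69 = 109.8 → 110
So the blended color is (185, 25, 110), about #b9196e.

(185, 25, 110)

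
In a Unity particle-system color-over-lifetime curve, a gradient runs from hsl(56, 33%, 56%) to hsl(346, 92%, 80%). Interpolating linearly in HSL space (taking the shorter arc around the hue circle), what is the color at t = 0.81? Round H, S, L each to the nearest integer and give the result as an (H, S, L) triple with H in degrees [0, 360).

Hue: 346 − 56 = 290°, but |290| > 180 so the shorter arc goes the other way: Δh = 290 − 360 = -70°.
H = 56 + 0.81 × (-70) = -0.7 → -1 → -1 mod 360 = 359°
S = 33 + 0.81 × (92 − 33) = 80.79 → 81%
L = 56 + 0.81 × (80 − 56) = 75.44 → 75%

(359, 81, 75)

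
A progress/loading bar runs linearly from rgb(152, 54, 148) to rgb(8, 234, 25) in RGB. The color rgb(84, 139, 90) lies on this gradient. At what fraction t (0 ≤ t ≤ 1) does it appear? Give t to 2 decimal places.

0.47

Invert the lerp on the G channel (largest span, 180): t = (139 − 54) / (234 − 54) = 85/180 = 0.47222.
Check on R: (84 − 152)/(8 − 152) = 0.4722 ✓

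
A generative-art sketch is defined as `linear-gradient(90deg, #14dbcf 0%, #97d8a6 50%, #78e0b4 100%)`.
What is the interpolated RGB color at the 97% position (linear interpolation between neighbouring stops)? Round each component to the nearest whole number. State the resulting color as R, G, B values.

97% lies between the 50% and 100% stops, so the local fraction is t = (97 − 50)/(100 − 50) = 47/50 ≈ 0.94.
#97d8a6 → (151, 216, 166); #78e0b4 → (120, 224, 180).
R = 151 + 0.94 × (120 − 151) = 121.86 → 122
G = 216 + 0.94 × (224 − 216) = 223.52 → 224
B = 166 + 0.94 × (180 − 166) = 179.16 → 179

(122, 224, 179)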